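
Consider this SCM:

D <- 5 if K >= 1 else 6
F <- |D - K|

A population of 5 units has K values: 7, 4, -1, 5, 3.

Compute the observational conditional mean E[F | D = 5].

Conditioning on D=5 selects the 4 unit(s) with K ∈ {7, 4, 5, 3}. Their F values: 2, 1, 0, 2. Mean = 1.25.

1.25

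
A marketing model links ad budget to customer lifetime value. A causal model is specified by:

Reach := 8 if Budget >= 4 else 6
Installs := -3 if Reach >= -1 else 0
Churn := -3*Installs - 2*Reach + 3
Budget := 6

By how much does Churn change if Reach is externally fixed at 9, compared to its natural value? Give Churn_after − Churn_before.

-2

Under do(Reach=9), the mechanism Reach := 8 if Budget >= 4 else 6 is discarded; Reach is fixed at 9.
Installs = -3 if Reach >= -1 else 0  [with Reach=9]  = -3
Churn = -3*Installs - 2*Reach + 3  [with Installs=-3, Reach=9]  = -6
Without intervention: Reach = 8 if Budget >= 4 else 6  [with Budget=6]  = 8; Installs = -3 if Reach >= -1 else 0  [with Reach=8]  = -3; Churn = -3*Installs - 2*Reach + 3  [with Installs=-3, Reach=8]  = -4.
Change = -6 − (-4) = -2.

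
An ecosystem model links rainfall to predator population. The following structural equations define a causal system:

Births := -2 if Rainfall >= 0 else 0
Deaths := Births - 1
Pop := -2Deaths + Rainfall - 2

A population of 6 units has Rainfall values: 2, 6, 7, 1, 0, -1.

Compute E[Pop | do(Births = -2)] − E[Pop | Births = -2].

Under do(Births=-2), Births's equation is replaced by Births=-2 for every unit. Per-unit Pop: 6, 10, 11, 5, 4, 3. Mean = 6.5.
E[Pop|Births=-2] averages over only the 5 units with Births=-2 (Rainfall = 2, 6, 7, 1, 0): Pop = 6, 10, 11, 5, 4, mean 7.2.
Difference = 6.5 − 7.2 = -0.7.

-0.7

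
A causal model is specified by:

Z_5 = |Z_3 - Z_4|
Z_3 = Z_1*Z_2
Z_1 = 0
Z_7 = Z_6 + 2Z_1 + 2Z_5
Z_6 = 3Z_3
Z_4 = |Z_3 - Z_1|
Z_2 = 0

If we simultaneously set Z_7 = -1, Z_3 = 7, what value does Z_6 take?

21

Setting Z_7 = -1, Z_3 = 7 by intervention discards those variables' equations.
Z_6 = 3Z_3  [with Z_3=7]  = 21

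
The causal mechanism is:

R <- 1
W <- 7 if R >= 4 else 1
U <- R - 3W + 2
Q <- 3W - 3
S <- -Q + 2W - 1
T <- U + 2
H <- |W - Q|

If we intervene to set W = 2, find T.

-1

Under do(W=2), the mechanism W <- 7 if R >= 4 else 1 is discarded; W is fixed at 2.
U = R - 3W + 2  [with R=1, W=2]  = -3
T = U + 2  [with U=-3]  = -1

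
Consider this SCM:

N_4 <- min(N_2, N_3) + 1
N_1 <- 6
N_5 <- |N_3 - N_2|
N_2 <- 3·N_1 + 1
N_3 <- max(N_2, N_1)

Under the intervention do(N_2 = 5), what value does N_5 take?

do(N_2=5) replaces the equation N_2 <- 3·N_1 + 1 with the constant N_2 = 5.
N_3 = max(N_2, N_1)  [with N_2=5, N_1=6]  = 6
N_5 = |N_3 - N_2|  [with N_3=6, N_2=5]  = 1

1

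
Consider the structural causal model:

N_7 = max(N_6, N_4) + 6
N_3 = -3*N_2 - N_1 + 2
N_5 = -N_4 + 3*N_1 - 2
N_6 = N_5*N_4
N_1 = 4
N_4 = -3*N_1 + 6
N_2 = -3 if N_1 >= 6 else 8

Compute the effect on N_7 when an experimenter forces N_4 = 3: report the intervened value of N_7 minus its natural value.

The intervention breaks the incoming arrows to N_4: N_4 = -3*N_1 + 6 no longer applies, and N_4 = 3.
N_5 = -N_4 + 3*N_1 - 2  [with N_4=3, N_1=4]  = 7
N_6 = N_5*N_4  [with N_5=7, N_4=3]  = 21
N_7 = max(N_6, N_4) + 6  [with N_6=21, N_4=3]  = 27
Without intervention: N_4 = -3*N_1 + 6  [with N_1=4]  = -6; N_5 = -N_4 + 3*N_1 - 2  [with N_4=-6, N_1=4]  = 16; N_6 = N_5*N_4  [with N_5=16, N_4=-6]  = -96; N_7 = max(N_6, N_4) + 6  [with N_6=-96, N_4=-6]  = 0.
Change = 27 − 0 = 27.

27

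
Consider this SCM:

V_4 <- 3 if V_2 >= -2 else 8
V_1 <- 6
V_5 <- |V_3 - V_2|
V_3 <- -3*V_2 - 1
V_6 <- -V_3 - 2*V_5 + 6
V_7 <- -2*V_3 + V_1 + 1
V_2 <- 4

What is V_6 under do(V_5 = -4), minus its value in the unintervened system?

42

The intervention breaks the incoming arrows to V_5: V_5 <- |V_3 - V_2| no longer applies, and V_5 = -4.
V_3 = -3*V_2 - 1  [with V_2=4]  = -13
V_6 = -V_3 - 2*V_5 + 6  [with V_3=-13, V_5=-4]  = 27
Without intervention: V_3 = -3*V_2 - 1  [with V_2=4]  = -13; V_5 = |V_3 - V_2|  [with V_3=-13, V_2=4]  = 17; V_6 = -V_3 - 2*V_5 + 6  [with V_3=-13, V_5=17]  = -15.
Change = 27 − (-15) = 42.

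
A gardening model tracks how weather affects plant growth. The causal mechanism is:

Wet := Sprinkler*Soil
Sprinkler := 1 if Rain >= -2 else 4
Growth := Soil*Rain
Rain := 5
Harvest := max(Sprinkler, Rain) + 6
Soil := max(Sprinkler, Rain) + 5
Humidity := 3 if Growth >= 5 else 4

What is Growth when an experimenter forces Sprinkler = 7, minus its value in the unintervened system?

10

do(Sprinkler=7) replaces the equation Sprinkler := 1 if Rain >= -2 else 4 with the constant Sprinkler = 7.
Soil = max(Sprinkler, Rain) + 5  [with Sprinkler=7, Rain=5]  = 12
Growth = Soil*Rain  [with Soil=12, Rain=5]  = 60
Without intervention: Sprinkler = 1 if Rain >= -2 else 4  [with Rain=5]  = 1; Soil = max(Sprinkler, Rain) + 5  [with Sprinkler=1, Rain=5]  = 10; Growth = Soil*Rain  [with Soil=10, Rain=5]  = 50.
Change = 60 − 50 = 10.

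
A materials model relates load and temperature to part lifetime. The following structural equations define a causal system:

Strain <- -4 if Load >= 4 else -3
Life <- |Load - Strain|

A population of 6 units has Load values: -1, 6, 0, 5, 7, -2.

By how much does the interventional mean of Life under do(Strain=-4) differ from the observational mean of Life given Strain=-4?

-3.5

Every unit gets Strain=-4 under the intervention. Life values become 3, 10, 4, 9, 11, 2; E[Life|do(Strain=-4)] = 6.5.
E[Life|Strain=-4] averages over only the 3 units with Strain=-4 (Load = 6, 5, 7): Life = 10, 9, 11, mean 10.
Difference = 6.5 − 10 = -3.5.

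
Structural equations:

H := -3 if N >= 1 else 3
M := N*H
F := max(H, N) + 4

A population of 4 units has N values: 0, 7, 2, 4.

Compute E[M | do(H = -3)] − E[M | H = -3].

Under do(H=-3), H's equation is replaced by H=-3 for every unit. Per-unit M: 0, -21, -6, -12. Mean = -9.75.
Conditioning on H=-3 selects the 3 unit(s) with N ∈ {7, 2, 4}. Their M values: -21, -6, -12. Mean = -13.
Difference = -9.75 − (-13) = 3.25.

3.25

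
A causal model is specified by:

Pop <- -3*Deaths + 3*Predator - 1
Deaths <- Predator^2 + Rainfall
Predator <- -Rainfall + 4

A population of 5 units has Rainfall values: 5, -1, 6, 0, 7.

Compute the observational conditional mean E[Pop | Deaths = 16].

Conditioning on Deaths=16 selects the 2 unit(s) with Rainfall ∈ {0, 7}. Their Pop values: -37, -58. Mean = -47.5.

-47.5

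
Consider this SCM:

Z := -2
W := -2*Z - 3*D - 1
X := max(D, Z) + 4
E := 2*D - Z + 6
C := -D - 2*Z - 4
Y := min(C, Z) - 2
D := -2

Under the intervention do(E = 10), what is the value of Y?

-4

The intervention breaks the incoming arrows to E: E := 2*D - Z + 6 no longer applies, and E = 10.
No directed path runs from E to Y, so Y keeps its natural value.
C = -D - 2*Z - 4  [with D=-2, Z=-2]  = 2
Y = min(C, Z) - 2  [with C=2, Z=-2]  = -4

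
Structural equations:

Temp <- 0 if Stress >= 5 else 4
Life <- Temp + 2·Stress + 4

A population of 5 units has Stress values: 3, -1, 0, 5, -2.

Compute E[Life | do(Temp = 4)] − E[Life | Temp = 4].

Under do(Temp=4), Temp's equation is replaced by Temp=4 for every unit. Per-unit Life: 14, 6, 8, 18, 4. Mean = 10.
Conditioning on Temp=4 selects the 4 unit(s) with Stress ∈ {3, -1, 0, -2}. Their Life values: 14, 6, 8, 4. Mean = 8.
Difference = 10 − 8 = 2.

2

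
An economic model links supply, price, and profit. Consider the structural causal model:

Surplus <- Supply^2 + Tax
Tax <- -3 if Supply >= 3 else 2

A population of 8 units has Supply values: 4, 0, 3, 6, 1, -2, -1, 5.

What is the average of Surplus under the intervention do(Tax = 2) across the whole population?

13.5

Under do(Tax=2), Tax's equation is replaced by Tax=2 for every unit. Per-unit Surplus: 18, 2, 11, 38, 3, 6, 3, 27. Mean = 13.5.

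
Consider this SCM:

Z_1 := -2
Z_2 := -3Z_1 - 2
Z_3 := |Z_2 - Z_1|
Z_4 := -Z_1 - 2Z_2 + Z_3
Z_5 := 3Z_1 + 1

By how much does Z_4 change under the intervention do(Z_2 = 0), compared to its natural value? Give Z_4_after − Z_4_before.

4

Under do(Z_2=0), the mechanism Z_2 := -3Z_1 - 2 is discarded; Z_2 is fixed at 0.
Z_3 = |Z_2 - Z_1|  [with Z_2=0, Z_1=-2]  = 2
Z_4 = -Z_1 - 2Z_2 + Z_3  [with Z_1=-2, Z_2=0, Z_3=2]  = 4
Without intervention: Z_2 = -3Z_1 - 2  [with Z_1=-2]  = 4; Z_3 = |Z_2 - Z_1|  [with Z_2=4, Z_1=-2]  = 6; Z_4 = -Z_1 - 2Z_2 + Z_3  [with Z_1=-2, Z_2=4, Z_3=6]  = 0.
Change = 4 − 0 = 4.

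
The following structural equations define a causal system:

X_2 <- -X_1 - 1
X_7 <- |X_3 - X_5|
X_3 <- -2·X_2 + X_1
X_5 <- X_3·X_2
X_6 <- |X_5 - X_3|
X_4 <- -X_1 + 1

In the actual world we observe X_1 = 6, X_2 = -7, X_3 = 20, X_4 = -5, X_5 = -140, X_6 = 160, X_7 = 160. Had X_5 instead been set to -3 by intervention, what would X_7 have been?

23

Under do(X_5=-3), the mechanism X_5 <- X_3·X_2 is discarded; X_5 is fixed at -3.
X_2 = -X_1 - 1  [with X_1=6]  = -7
X_3 = -2·X_2 + X_1  [with X_2=-7, X_1=6]  = 20
X_7 = |X_3 - X_5|  [with X_3=20, X_5=-3]  = 23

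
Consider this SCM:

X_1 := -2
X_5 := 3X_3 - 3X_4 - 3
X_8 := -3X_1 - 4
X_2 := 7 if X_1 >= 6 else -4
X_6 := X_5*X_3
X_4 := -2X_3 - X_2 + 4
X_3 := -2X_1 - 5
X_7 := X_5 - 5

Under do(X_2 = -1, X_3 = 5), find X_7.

22

Under do(X_2 = -1, X_3 = 5), each intervened variable's structural equation is replaced by its fixed value.
X_4 = -2X_3 - X_2 + 4  [with X_3=5, X_2=-1]  = -5
X_5 = 3X_3 - 3X_4 - 3  [with X_3=5, X_4=-5]  = 27
X_7 = X_5 - 5  [with X_5=27]  = 22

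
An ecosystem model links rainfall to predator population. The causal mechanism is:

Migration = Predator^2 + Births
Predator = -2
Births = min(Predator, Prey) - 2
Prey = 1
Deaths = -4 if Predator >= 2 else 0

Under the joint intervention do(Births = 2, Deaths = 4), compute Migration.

Setting Births = 2, Deaths = 4 by intervention discards those variables' equations.
Migration = Predator^2 + Births  [with Predator=-2, Births=2]  = 6

6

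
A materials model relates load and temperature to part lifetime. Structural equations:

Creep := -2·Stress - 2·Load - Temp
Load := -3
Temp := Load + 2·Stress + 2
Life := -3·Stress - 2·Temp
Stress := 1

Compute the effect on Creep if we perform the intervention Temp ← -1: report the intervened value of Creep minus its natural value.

The intervention breaks the incoming arrows to Temp: Temp := Load + 2·Stress + 2 no longer applies, and Temp = -1.
Creep = -2·Stress - 2·Load - Temp  [with Stress=1, Load=-3, Temp=-1]  = 5
Without intervention: Temp = Load + 2·Stress + 2  [with Load=-3, Stress=1]  = 1; Creep = -2·Stress - 2·Load - Temp  [with Stress=1, Load=-3, Temp=1]  = 3.
Change = 5 − 3 = 2.

2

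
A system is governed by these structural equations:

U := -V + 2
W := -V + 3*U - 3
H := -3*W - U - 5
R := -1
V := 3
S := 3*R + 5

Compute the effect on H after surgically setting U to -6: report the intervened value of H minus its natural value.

50

Under do(U=-6), the mechanism U := -V + 2 is discarded; U is fixed at -6.
W = -V + 3*U - 3  [with V=3, U=-6]  = -24
H = -3*W - U - 5  [with W=-24, U=-6]  = 73
Without intervention: U = -V + 2  [with V=3]  = -1; W = -V + 3*U - 3  [with V=3, U=-1]  = -9; H = -3*W - U - 5  [with W=-9, U=-1]  = 23.
Change = 73 − 23 = 50.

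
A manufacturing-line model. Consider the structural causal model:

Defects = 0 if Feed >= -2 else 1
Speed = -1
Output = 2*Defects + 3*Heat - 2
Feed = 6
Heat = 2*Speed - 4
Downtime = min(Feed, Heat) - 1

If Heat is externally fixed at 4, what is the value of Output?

do(Heat=4) replaces the equation Heat = 2*Speed - 4 with the constant Heat = 4.
Defects = 0 if Feed >= -2 else 1  [with Feed=6]  = 0
Output = 2*Defects + 3*Heat - 2  [with Defects=0, Heat=4]  = 10

10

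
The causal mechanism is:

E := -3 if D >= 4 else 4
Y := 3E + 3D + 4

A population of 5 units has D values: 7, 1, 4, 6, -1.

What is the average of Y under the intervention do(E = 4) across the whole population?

26.2

The intervention sets E=4 in all 5 units regardless of D. Recomputing Y per unit gives 37, 19, 28, 34, 13; average 26.2.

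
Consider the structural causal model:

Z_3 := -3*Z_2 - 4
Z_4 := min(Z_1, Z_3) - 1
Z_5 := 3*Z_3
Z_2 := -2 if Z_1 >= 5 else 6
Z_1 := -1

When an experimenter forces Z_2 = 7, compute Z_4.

-26

Under do(Z_2=7), the mechanism Z_2 := -2 if Z_1 >= 5 else 6 is discarded; Z_2 is fixed at 7.
Z_3 = -3*Z_2 - 4  [with Z_2=7]  = -25
Z_4 = min(Z_1, Z_3) - 1  [with Z_1=-1, Z_3=-25]  = -26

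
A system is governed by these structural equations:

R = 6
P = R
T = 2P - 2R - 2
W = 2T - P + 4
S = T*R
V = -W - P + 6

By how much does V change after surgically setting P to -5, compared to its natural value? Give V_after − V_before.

44

Under do(P=-5), the mechanism P = R is discarded; P is fixed at -5.
T = 2P - 2R - 2  [with P=-5, R=6]  = -24
W = 2T - P + 4  [with T=-24, P=-5]  = -39
V = -W - P + 6  [with W=-39, P=-5]  = 50
Without intervention: P = R  [with R=6]  = 6; T = 2P - 2R - 2  [with P=6, R=6]  = -2; W = 2T - P + 4  [with T=-2, P=6]  = -6; V = -W - P + 6  [with W=-6, P=6]  = 6.
Change = 50 − 6 = 44.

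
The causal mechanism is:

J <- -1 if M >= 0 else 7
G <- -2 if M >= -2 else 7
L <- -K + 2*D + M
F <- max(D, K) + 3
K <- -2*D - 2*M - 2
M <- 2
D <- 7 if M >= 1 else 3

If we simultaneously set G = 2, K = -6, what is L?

The joint intervention fixes G = 2, K = -6, removing each variable's own equation.
D = 7 if M >= 1 else 3  [with M=2]  = 7
L = -K + 2*D + M  [with K=-6, D=7, M=2]  = 22

22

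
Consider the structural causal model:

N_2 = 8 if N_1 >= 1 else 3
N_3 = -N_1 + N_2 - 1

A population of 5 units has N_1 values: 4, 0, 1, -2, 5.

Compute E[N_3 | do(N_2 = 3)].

do(N_2=3) breaks N_2's dependence on N_1. With N_2=3 fixed, N_3 across the units is -2, 2, 1, 4, -3, mean 0.4.

0.4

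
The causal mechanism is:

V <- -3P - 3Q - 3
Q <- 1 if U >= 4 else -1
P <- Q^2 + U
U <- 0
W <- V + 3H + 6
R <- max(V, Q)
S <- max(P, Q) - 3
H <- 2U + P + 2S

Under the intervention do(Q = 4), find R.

Under do(Q=4), the mechanism Q <- 1 if U >= 4 else -1 is discarded; Q is fixed at 4.
P = Q^2 + U  [with Q=4, U=0]  = 16
V = -3P - 3Q - 3  [with P=16, Q=4]  = -63
R = max(V, Q)  [with V=-63, Q=4]  = 4

4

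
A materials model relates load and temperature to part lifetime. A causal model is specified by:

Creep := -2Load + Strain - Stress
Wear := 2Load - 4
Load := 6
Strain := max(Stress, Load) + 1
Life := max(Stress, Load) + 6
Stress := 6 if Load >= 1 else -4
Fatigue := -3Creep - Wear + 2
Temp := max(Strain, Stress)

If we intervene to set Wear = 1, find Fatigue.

Intervening sets Wear = 1 and removes its equation (Wear := 2Load - 4).
Stress = 6 if Load >= 1 else -4  [with Load=6]  = 6
Strain = max(Stress, Load) + 1  [with Stress=6, Load=6]  = 7
Creep = -2Load + Strain - Stress  [with Load=6, Strain=7, Stress=6]  = -11
Fatigue = -3Creep - Wear + 2  [with Creep=-11, Wear=1]  = 34

34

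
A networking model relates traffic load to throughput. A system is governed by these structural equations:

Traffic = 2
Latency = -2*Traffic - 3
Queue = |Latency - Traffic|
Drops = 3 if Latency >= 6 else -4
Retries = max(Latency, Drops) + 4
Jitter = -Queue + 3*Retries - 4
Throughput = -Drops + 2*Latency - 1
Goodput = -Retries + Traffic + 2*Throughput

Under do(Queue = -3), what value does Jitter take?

-1

The intervention breaks the incoming arrows to Queue: Queue = |Latency - Traffic| no longer applies, and Queue = -3.
Latency = -2*Traffic - 3  [with Traffic=2]  = -7
Drops = 3 if Latency >= 6 else -4  [with Latency=-7]  = -4
Retries = max(Latency, Drops) + 4  [with Latency=-7, Drops=-4]  = 0
Jitter = -Queue + 3*Retries - 4  [with Queue=-3, Retries=0]  = -1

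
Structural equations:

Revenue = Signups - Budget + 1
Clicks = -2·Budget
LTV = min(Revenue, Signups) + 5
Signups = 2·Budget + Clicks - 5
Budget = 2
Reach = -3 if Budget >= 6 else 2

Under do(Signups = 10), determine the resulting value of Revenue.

9

Intervening sets Signups = 10 and removes its equation (Signups = 2·Budget + Clicks - 5).
Revenue = Signups - Budget + 1  [with Signups=10, Budget=2]  = 9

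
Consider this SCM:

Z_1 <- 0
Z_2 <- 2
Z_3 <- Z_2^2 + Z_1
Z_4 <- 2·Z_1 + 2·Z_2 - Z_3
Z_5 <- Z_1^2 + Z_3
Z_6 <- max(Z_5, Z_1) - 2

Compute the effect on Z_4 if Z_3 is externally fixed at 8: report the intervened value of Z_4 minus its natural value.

The intervention breaks the incoming arrows to Z_3: Z_3 <- Z_2^2 + Z_1 no longer applies, and Z_3 = 8.
Z_4 = 2·Z_1 + 2·Z_2 - Z_3  [with Z_1=0, Z_2=2, Z_3=8]  = -4
Without intervention: Z_3 = Z_2^2 + Z_1  [with Z_2=2, Z_1=0]  = 4; Z_4 = 2·Z_1 + 2·Z_2 - Z_3  [with Z_1=0, Z_2=2, Z_3=4]  = 0.
Change = -4 − 0 = -4.

-4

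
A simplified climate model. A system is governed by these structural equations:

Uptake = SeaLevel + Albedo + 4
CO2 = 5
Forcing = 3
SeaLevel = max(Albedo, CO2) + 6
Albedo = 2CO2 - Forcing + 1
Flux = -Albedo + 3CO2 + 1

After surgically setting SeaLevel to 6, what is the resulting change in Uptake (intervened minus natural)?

-8

Under do(SeaLevel=6), the mechanism SeaLevel = max(Albedo, CO2) + 6 is discarded; SeaLevel is fixed at 6.
Albedo = 2CO2 - Forcing + 1  [with CO2=5, Forcing=3]  = 8
Uptake = SeaLevel + Albedo + 4  [with SeaLevel=6, Albedo=8]  = 18
Without intervention: Albedo = 2CO2 - Forcing + 1  [with CO2=5, Forcing=3]  = 8; SeaLevel = max(Albedo, CO2) + 6  [with Albedo=8, CO2=5]  = 14; Uptake = SeaLevel + Albedo + 4  [with SeaLevel=14, Albedo=8]  = 26.
Change = 18 − 26 = -8.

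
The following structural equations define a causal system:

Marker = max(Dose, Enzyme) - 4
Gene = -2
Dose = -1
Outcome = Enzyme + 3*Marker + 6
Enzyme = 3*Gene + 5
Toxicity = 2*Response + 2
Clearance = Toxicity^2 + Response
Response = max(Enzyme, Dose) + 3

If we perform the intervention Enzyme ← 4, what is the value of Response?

7

do(Enzyme=4) replaces the equation Enzyme = 3*Gene + 5 with the constant Enzyme = 4.
Response = max(Enzyme, Dose) + 3  [with Enzyme=4, Dose=-1]  = 7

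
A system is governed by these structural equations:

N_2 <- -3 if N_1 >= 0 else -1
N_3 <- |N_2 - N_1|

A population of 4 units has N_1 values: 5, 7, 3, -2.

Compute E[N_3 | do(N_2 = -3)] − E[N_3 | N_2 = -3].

-1.75

Every unit gets N_2=-3 under the intervention. N_3 values become 8, 10, 6, 1; E[N_3|do(N_2=-3)] = 6.25.
E[N_3|N_2=-3] averages over only the 3 units with N_2=-3 (N_1 = 5, 7, 3): N_3 = 8, 10, 6, mean 8.
Difference = 6.25 − 8 = -1.75.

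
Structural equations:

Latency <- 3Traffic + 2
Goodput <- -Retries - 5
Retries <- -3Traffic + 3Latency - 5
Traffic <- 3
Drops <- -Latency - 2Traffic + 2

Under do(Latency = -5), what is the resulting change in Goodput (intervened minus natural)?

do(Latency=-5) replaces the equation Latency <- 3Traffic + 2 with the constant Latency = -5.
Retries = -3Traffic + 3Latency - 5  [with Traffic=3, Latency=-5]  = -29
Goodput = -Retries - 5  [with Retries=-29]  = 24
Without intervention: Latency = 3Traffic + 2  [with Traffic=3]  = 11; Retries = -3Traffic + 3Latency - 5  [with Traffic=3, Latency=11]  = 19; Goodput = -Retries - 5  [with Retries=19]  = -24.
Change = 24 − (-24) = 48.

48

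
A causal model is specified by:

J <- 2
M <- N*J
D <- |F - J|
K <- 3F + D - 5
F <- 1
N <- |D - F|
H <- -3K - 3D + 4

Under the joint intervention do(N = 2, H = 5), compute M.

Under do(N = 2, H = 5), each intervened variable's structural equation is replaced by its fixed value.
M = N*J  [with N=2, J=2]  = 4

4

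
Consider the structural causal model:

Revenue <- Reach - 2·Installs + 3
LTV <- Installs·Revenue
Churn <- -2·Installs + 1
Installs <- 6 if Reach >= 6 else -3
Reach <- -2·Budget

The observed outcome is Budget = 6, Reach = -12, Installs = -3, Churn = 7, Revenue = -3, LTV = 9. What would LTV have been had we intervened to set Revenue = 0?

The intervention breaks the incoming arrows to Revenue: Revenue <- Reach - 2·Installs + 3 no longer applies, and Revenue = 0.
Reach = -2·Budget  [with Budget=6]  = -12
Installs = 6 if Reach >= 6 else -3  [with Reach=-12]  = -3
LTV = Installs·Revenue  [with Installs=-3, Revenue=0]  = 0

0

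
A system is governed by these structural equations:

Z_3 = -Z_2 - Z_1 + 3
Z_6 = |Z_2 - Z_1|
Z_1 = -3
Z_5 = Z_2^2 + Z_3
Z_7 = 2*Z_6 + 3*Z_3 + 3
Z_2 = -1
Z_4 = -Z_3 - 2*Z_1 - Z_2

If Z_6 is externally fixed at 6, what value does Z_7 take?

Intervening sets Z_6 = 6 and removes its equation (Z_6 = |Z_2 - Z_1|).
Z_3 = -Z_2 - Z_1 + 3  [with Z_2=-1, Z_1=-3]  = 7
Z_7 = 2*Z_6 + 3*Z_3 + 3  [with Z_6=6, Z_3=7]  = 36

36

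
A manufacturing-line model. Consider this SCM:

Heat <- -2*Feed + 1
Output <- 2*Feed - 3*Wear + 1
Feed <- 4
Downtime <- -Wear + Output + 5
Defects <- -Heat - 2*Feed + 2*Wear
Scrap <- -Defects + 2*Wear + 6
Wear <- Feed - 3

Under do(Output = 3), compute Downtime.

7

Intervening sets Output = 3 and removes its equation (Output <- 2*Feed - 3*Wear + 1).
Wear = Feed - 3  [with Feed=4]  = 1
Downtime = -Wear + Output + 5  [with Wear=1, Output=3]  = 7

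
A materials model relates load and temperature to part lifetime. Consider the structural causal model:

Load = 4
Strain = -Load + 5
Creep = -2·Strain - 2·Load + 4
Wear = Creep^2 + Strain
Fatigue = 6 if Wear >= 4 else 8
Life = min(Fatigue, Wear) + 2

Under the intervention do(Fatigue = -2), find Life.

The intervention breaks the incoming arrows to Fatigue: Fatigue = 6 if Wear >= 4 else 8 no longer applies, and Fatigue = -2.
Strain = -Load + 5  [with Load=4]  = 1
Creep = -2·Strain - 2·Load + 4  [with Strain=1, Load=4]  = -6
Wear = Creep^2 + Strain  [with Creep=-6, Strain=1]  = 37
Life = min(Fatigue, Wear) + 2  [with Fatigue=-2, Wear=37]  = 0

0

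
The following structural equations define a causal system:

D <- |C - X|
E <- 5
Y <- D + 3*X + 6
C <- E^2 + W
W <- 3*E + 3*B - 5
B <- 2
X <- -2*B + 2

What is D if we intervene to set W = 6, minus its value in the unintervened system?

The intervention breaks the incoming arrows to W: W <- 3*E + 3*B - 5 no longer applies, and W = 6.
C = E^2 + W  [with E=5, W=6]  = 31
X = -2*B + 2  [with B=2]  = -2
D = |C - X|  [with C=31, X=-2]  = 33
Without intervention: W = 3*E + 3*B - 5  [with E=5, B=2]  = 16; C = E^2 + W  [with E=5, W=16]  = 41; X = -2*B + 2  [with B=2]  = -2; D = |C - X|  [with C=41, X=-2]  = 43.
Change = 33 − 43 = -10.

-10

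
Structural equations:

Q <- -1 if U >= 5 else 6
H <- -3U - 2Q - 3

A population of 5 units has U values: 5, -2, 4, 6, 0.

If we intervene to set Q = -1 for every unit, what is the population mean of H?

The intervention sets Q=-1 in all 5 units regardless of U. Recomputing H per unit gives -16, 5, -13, -19, -1; average -8.8.

-8.8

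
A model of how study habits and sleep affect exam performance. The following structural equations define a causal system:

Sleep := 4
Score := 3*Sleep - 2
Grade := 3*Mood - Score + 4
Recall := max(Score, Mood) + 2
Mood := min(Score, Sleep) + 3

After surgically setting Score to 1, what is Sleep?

4

Under do(Score=1), the mechanism Score := 3*Sleep - 2 is discarded; Score is fixed at 1.
Sleep is not downstream of the intervention, so its value is determined by the original equations.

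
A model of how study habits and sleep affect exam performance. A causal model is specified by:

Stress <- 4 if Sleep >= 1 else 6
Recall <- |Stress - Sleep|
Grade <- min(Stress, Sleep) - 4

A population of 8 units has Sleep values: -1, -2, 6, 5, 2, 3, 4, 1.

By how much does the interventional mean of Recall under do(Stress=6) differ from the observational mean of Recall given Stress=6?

-3.75

The intervention sets Stress=6 in all 8 units regardless of Sleep. Recomputing Recall per unit gives 7, 8, 0, 1, 4, 3, 2, 5; average 3.75.
E[Recall|Stress=6] averages over only the 2 units with Stress=6 (Sleep = -1, -2): Recall = 7, 8, mean 7.5.
Difference = 3.75 − 7.5 = -3.75.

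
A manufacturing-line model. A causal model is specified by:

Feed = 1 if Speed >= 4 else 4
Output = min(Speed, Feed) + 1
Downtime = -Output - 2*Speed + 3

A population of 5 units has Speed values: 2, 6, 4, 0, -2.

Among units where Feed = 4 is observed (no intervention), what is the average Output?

Observing Feed=4 restricts to units where Feed's equation naturally yields 4: Speed ∈ {2, 0, -2}. In that subpopulation Output = 3, 1, -1, mean 1.

1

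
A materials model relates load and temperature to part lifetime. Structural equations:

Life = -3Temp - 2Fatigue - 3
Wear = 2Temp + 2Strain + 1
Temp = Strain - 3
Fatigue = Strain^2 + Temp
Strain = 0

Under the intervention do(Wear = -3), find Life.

12

do(Wear=-3) replaces the equation Wear = 2Temp + 2Strain + 1 with the constant Wear = -3.
Life is not downstream of the intervention, so its value is determined by the original equations.
Temp = Strain - 3  [with Strain=0]  = -3
Fatigue = Strain^2 + Temp  [with Strain=0, Temp=-3]  = -3
Life = -3Temp - 2Fatigue - 3  [with Temp=-3, Fatigue=-3]  = 12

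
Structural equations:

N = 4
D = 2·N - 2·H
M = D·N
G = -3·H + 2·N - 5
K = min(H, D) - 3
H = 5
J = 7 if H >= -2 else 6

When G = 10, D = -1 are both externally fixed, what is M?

-4

The joint intervention fixes G = 10, D = -1, removing each variable's own equation.
M = D·N  [with D=-1, N=4]  = -4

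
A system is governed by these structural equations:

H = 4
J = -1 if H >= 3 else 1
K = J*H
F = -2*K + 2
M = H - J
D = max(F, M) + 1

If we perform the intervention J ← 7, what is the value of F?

Under do(J=7), the mechanism J = -1 if H >= 3 else 1 is discarded; J is fixed at 7.
K = J*H  [with J=7, H=4]  = 28
F = -2*K + 2  [with K=28]  = -54

-54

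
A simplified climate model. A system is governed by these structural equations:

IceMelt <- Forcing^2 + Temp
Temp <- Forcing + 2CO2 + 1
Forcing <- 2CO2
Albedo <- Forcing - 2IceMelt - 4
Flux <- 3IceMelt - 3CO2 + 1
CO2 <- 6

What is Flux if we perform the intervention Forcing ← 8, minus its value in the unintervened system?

Under do(Forcing=8), the mechanism Forcing <- 2CO2 is discarded; Forcing is fixed at 8.
Temp = Forcing + 2CO2 + 1  [with Forcing=8, CO2=6]  = 21
IceMelt = Forcing^2 + Temp  [with Forcing=8, Temp=21]  = 85
Flux = 3IceMelt - 3CO2 + 1  [with IceMelt=85, CO2=6]  = 238
Without intervention: Forcing = 2CO2  [with CO2=6]  = 12; Temp = Forcing + 2CO2 + 1  [with Forcing=12, CO2=6]  = 25; IceMelt = Forcing^2 + Temp  [with Forcing=12, Temp=25]  = 169; Flux = 3IceMelt - 3CO2 + 1  [with IceMelt=169, CO2=6]  = 490.
Change = 238 − 490 = -252.

-252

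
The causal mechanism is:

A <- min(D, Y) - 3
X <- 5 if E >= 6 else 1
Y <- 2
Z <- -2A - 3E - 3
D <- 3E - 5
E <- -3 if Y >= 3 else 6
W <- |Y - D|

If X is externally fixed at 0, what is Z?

-19

Intervening sets X = 0 and removes its equation (X <- 5 if E >= 6 else 1).
Since Z is not a descendant of the intervened variable, it is unaffected.
E = -3 if Y >= 3 else 6  [with Y=2]  = 6
D = 3E - 5  [with E=6]  = 13
A = min(D, Y) - 3  [with D=13, Y=2]  = -1
Z = -2A - 3E - 3  [with A=-1, E=6]  = -19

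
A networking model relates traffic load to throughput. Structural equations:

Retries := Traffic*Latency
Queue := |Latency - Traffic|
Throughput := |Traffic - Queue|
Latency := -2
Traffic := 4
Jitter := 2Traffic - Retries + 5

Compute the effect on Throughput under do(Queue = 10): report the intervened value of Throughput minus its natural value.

The intervention breaks the incoming arrows to Queue: Queue := |Latency - Traffic| no longer applies, and Queue = 10.
Throughput = |Traffic - Queue|  [with Traffic=4, Queue=10]  = 6
Without intervention: Queue = |Latency - Traffic|  [with Latency=-2, Traffic=4]  = 6; Throughput = |Traffic - Queue|  [with Traffic=4, Queue=6]  = 2.
Change = 6 − 2 = 4.

4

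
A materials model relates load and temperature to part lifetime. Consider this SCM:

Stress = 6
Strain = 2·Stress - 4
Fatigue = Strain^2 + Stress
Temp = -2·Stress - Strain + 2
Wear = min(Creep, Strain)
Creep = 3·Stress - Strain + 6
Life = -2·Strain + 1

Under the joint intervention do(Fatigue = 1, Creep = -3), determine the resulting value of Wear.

-3

Setting Fatigue = 1, Creep = -3 by intervention discards those variables' equations.
Strain = 2·Stress - 4  [with Stress=6]  = 8
Wear = min(Creep, Strain)  [with Creep=-3, Strain=8]  = -3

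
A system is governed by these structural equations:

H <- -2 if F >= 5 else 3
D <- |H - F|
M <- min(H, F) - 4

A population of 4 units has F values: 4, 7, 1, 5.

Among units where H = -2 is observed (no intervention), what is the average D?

Observing H=-2 restricts to units where H's equation naturally yields -2: F ∈ {7, 5}. In that subpopulation D = 9, 7, mean 8.

8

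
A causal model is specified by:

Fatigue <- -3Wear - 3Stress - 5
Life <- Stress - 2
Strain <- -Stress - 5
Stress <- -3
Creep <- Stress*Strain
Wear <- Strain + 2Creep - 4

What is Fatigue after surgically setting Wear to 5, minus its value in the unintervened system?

3

Intervening sets Wear = 5 and removes its equation (Wear <- Strain + 2Creep - 4).
Fatigue = -3Wear - 3Stress - 5  [with Wear=5, Stress=-3]  = -11
Without intervention: Strain = -Stress - 5  [with Stress=-3]  = -2; Creep = Stress*Strain  [with Stress=-3, Strain=-2]  = 6; Wear = Strain + 2Creep - 4  [with Strain=-2, Creep=6]  = 6; Fatigue = -3Wear - 3Stress - 5  [with Wear=6, Stress=-3]  = -14.
Change = -11 − (-14) = 3.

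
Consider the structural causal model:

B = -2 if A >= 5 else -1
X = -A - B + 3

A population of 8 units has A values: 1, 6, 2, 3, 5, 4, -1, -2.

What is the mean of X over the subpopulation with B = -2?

-0.5

E[X|B=-2] averages over only the 2 units with B=-2 (A = 6, 5): X = -1, 0, mean -0.5.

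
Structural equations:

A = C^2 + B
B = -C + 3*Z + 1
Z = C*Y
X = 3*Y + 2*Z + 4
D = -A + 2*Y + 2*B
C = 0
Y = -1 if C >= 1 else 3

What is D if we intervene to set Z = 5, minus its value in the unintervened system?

The intervention breaks the incoming arrows to Z: Z = C*Y no longer applies, and Z = 5.
Y = -1 if C >= 1 else 3  [with C=0]  = 3
B = -C + 3*Z + 1  [with C=0, Z=5]  = 16
A = C^2 + B  [with C=0, B=16]  = 16
D = -A + 2*Y + 2*B  [with A=16, Y=3, B=16]  = 22
Without intervention: Y = -1 if C >= 1 else 3  [with C=0]  = 3; Z = C*Y  [with C=0, Y=3]  = 0; B = -C + 3*Z + 1  [with C=0, Z=0]  = 1; A = C^2 + B  [with C=0, B=1]  = 1; D = -A + 2*Y + 2*B  [with A=1, Y=3, B=1]  = 7.
Change = 22 − 7 = 15.

15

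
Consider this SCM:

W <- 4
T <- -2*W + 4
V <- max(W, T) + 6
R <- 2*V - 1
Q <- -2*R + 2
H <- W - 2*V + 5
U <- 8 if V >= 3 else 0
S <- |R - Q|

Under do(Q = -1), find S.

do(Q=-1) replaces the equation Q <- -2*R + 2 with the constant Q = -1.
T = -2*W + 4  [with W=4]  = -4
V = max(W, T) + 6  [with W=4, T=-4]  = 10
R = 2*V - 1  [with V=10]  = 19
S = |R - Q|  [with R=19, Q=-1]  = 20

20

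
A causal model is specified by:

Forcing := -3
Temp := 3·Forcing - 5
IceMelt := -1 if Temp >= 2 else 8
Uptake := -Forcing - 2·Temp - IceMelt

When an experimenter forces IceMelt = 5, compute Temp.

-14

Under do(IceMelt=5), the mechanism IceMelt := -1 if Temp >= 2 else 8 is discarded; IceMelt is fixed at 5.
Since Temp is not a descendant of the intervened variable, it is unaffected.
Temp = 3·Forcing - 5  [with Forcing=-3]  = -14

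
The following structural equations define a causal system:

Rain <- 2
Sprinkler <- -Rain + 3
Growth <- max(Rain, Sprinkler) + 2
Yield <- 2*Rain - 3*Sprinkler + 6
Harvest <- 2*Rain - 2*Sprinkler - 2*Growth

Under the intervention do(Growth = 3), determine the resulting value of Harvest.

do(Growth=3) replaces the equation Growth <- max(Rain, Sprinkler) + 2 with the constant Growth = 3.
Sprinkler = -Rain + 3  [with Rain=2]  = 1
Harvest = 2*Rain - 2*Sprinkler - 2*Growth  [with Rain=2, Sprinkler=1, Growth=3]  = -4

-4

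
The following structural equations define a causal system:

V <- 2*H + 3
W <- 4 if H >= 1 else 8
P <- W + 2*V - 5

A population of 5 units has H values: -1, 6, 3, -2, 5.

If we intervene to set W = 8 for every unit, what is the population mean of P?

17.8

Under do(W=8), W's equation is replaced by W=8 for every unit. Per-unit P: 5, 33, 21, 1, 29. Mean = 17.8.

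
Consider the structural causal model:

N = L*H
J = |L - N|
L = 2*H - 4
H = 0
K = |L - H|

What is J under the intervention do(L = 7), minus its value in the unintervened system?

3

do(L=7) replaces the equation L = 2*H - 4 with the constant L = 7.
N = L*H  [with L=7, H=0]  = 0
J = |L - N|  [with L=7, N=0]  = 7
Without intervention: L = 2*H - 4  [with H=0]  = -4; N = L*H  [with L=-4, H=0]  = 0; J = |L - N|  [with L=-4, N=0]  = 4.
Change = 7 − 4 = 3.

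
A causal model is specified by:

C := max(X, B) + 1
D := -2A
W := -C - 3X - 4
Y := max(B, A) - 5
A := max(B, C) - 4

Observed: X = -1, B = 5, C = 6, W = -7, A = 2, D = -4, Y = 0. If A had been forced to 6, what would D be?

The intervention breaks the incoming arrows to A: A := max(B, C) - 4 no longer applies, and A = 6.
D = -2A  [with A=6]  = -12

-12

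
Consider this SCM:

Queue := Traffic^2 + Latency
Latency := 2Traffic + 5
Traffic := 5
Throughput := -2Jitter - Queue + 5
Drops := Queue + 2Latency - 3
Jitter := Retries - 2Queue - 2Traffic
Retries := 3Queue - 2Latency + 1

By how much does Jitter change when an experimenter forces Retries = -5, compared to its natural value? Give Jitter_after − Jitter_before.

-96

The intervention breaks the incoming arrows to Retries: Retries := 3Queue - 2Latency + 1 no longer applies, and Retries = -5.
Latency = 2Traffic + 5  [with Traffic=5]  = 15
Queue = Traffic^2 + Latency  [with Traffic=5, Latency=15]  = 40
Jitter = Retries - 2Queue - 2Traffic  [with Retries=-5, Queue=40, Traffic=5]  = -95
Without intervention: Latency = 2Traffic + 5  [with Traffic=5]  = 15; Queue = Traffic^2 + Latency  [with Traffic=5, Latency=15]  = 40; Retries = 3Queue - 2Latency + 1  [with Queue=40, Latency=15]  = 91; Jitter = Retries - 2Queue - 2Traffic  [with Retries=91, Queue=40, Traffic=5]  = 1.
Change = -95 − 1 = -96.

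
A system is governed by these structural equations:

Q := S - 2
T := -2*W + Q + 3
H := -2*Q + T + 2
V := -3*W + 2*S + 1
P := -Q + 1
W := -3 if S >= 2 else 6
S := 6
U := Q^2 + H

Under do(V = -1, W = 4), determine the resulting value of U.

9

Setting V = -1, W = 4 by intervention discards those variables' equations.
Q = S - 2  [with S=6]  = 4
T = -2*W + Q + 3  [with W=4, Q=4]  = -1
H = -2*Q + T + 2  [with Q=4, T=-1]  = -7
U = Q^2 + H  [with Q=4, H=-7]  = 9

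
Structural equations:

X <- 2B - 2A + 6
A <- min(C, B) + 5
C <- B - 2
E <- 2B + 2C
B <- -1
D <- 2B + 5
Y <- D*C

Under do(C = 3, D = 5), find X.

-4

The joint intervention fixes C = 3, D = 5, removing each variable's own equation.
A = min(C, B) + 5  [with C=3, B=-1]  = 4
X = 2B - 2A + 6  [with B=-1, A=4]  = -4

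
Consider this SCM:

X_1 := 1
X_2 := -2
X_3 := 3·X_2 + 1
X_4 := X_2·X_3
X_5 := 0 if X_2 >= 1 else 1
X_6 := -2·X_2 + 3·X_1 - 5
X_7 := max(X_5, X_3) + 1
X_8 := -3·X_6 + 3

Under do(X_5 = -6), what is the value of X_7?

Under do(X_5=-6), the mechanism X_5 := 0 if X_2 >= 1 else 1 is discarded; X_5 is fixed at -6.
X_3 = 3·X_2 + 1  [with X_2=-2]  = -5
X_7 = max(X_5, X_3) + 1  [with X_5=-6, X_3=-5]  = -4

-4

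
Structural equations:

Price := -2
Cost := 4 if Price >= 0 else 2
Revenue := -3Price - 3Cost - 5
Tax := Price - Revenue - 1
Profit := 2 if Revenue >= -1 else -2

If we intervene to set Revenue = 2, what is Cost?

Under do(Revenue=2), the mechanism Revenue := -3Price - 3Cost - 5 is discarded; Revenue is fixed at 2.
Since Cost is not a descendant of the intervened variable, it is unaffected.
Cost = 4 if Price >= 0 else 2  [with Price=-2]  = 2

2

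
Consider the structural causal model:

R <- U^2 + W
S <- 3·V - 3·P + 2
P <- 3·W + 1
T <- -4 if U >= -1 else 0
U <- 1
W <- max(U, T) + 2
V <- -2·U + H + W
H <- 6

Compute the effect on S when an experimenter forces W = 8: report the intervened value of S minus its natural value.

do(W=8) replaces the equation W <- max(U, T) + 2 with the constant W = 8.
P = 3·W + 1  [with W=8]  = 25
V = -2·U + H + W  [with U=1, H=6, W=8]  = 12
S = 3·V - 3·P + 2  [with V=12, P=25]  = -37
Without intervention: T = -4 if U >= -1 else 0  [with U=1]  = -4; W = max(U, T) + 2  [with U=1, T=-4]  = 3; P = 3·W + 1  [with W=3]  = 10; V = -2·U + H + W  [with U=1, H=6, W=3]  = 7; S = 3·V - 3·P + 2  [with V=7, P=10]  = -7.
Change = -37 − (-7) = -30.

-30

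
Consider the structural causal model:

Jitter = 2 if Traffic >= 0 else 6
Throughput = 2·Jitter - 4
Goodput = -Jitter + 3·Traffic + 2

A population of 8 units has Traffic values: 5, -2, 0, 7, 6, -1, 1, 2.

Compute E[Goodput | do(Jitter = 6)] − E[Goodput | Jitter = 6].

The intervention sets Jitter=6 in all 8 units regardless of Traffic. Recomputing Goodput per unit gives 11, -10, -4, 17, 14, -7, -1, 2; average 2.75.
Observing Jitter=6 restricts to units where Jitter's equation naturally yields 6: Traffic ∈ {-2, -1}. In that subpopulation Goodput = -10, -7, mean -8.5.
Difference = 2.75 − (-8.5) = 11.25.

11.25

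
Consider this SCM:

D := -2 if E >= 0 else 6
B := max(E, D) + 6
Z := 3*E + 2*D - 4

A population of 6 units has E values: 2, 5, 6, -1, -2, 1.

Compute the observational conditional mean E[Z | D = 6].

3.5

E[Z|D=6] averages over only the 2 units with D=6 (E = -1, -2): Z = 5, 2, mean 3.5.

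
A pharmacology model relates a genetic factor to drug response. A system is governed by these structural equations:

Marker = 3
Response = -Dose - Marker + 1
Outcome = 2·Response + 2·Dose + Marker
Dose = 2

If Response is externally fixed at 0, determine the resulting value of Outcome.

The intervention breaks the incoming arrows to Response: Response = -Dose - Marker + 1 no longer applies, and Response = 0.
Outcome = 2·Response + 2·Dose + Marker  [with Response=0, Dose=2, Marker=3]  = 7

7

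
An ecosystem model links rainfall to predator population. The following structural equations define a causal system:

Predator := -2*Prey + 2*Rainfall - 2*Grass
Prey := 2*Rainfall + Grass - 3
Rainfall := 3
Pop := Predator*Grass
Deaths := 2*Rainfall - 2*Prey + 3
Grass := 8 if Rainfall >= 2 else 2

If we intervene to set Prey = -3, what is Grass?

8

Under do(Prey=-3), the mechanism Prey := 2*Rainfall + Grass - 3 is discarded; Prey is fixed at -3.
Since Grass is not a descendant of the intervened variable, it is unaffected.
Grass = 8 if Rainfall >= 2 else 2  [with Rainfall=3]  = 8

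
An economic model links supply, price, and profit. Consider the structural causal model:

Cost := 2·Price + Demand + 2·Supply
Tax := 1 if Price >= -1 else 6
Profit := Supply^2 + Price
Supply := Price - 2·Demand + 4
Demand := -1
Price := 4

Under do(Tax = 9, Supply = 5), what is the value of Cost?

Under do(Tax = 9, Supply = 5), each intervened variable's structural equation is replaced by its fixed value.
Cost = 2·Price + Demand + 2·Supply  [with Price=4, Demand=-1, Supply=5]  = 17

17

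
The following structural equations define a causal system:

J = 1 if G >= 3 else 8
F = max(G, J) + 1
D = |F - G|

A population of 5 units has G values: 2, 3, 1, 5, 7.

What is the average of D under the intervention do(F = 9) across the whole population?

5.4

Every unit gets F=9 under the intervention. D values become 7, 6, 8, 4, 2; E[D|do(F=9)] = 5.4.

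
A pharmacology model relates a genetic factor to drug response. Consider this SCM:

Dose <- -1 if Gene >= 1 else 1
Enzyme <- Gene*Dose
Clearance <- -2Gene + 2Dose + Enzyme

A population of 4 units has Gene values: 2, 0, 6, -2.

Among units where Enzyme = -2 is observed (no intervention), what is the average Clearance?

-2

E[Clearance|Enzyme=-2] averages over only the 2 units with Enzyme=-2 (Gene = 2, -2): Clearance = -8, 4, mean -2.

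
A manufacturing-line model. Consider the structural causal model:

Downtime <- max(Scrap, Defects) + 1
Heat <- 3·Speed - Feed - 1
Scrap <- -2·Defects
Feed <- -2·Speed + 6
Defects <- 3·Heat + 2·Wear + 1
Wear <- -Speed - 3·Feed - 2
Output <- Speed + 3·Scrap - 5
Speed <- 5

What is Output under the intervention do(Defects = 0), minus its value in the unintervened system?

Under do(Defects=0), the mechanism Defects <- 3·Heat + 2·Wear + 1 is discarded; Defects is fixed at 0.
Scrap = -2·Defects  [with Defects=0]  = 0
Output = Speed + 3·Scrap - 5  [with Speed=5, Scrap=0]  = 0
Without intervention: Feed = -2·Speed + 6  [with Speed=5]  = -4; Heat = 3·Speed - Feed - 1  [with Speed=5, Feed=-4]  = 18; Wear = -Speed - 3·Feed - 2  [with Speed=5, Feed=-4]  = 5; Defects = 3·Heat + 2·Wear + 1  [with Heat=18, Wear=5]  = 65; Scrap = -2·Defects  [with Defects=65]  = -130; Output = Speed + 3·Scrap - 5  [with Speed=5, Scrap=-130]  = -390.
Change = 0 − (-390) = 390.

390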